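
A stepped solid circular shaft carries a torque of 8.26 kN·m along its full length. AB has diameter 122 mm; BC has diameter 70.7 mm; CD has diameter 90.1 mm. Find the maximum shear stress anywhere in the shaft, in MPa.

119 MPa

Under the same torque, τ_max = 16T/(πd³) is largest where d is smallest — segment BC (d = 70.7 mm).
τ_max = 16·8260/(π·(0.0707)³) = 1.190×10^8 Pa.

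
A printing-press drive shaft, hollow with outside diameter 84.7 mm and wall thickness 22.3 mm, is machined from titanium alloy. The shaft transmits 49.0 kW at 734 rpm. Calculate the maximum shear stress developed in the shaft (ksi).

0.816 ksi

ω = 2π·734/60 = 76.86 rad/s, so T = P/ω = 49.0×10³ / 76.86 = 637.5 N·m.
J = π(d_o⁴ − d_i⁴)/32 = π(0.0847⁴ − 0.0401⁴)/32 = 4.799×10^-6 m⁴.
τ_max = T·r/J = 637.5 × 0.0423 / 4.799×10^-6 = 5.626×10^6 Pa.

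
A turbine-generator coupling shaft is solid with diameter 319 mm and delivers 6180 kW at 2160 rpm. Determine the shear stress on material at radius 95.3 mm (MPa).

ω = 2π·2160/60 = 226.2 rad/s, so T = P/ω = 6180×10³ / 226.2 = 27320 N·m.
J = πd⁴/32 = π(0.319)⁴/32 = 1.017×10^-3 m⁴.
Shear stress varies linearly with radius: τ = T·r/J = 27320 × 0.0953 / 1.017×10^-3 = 2.561×10^6 Pa.

2.56 MPa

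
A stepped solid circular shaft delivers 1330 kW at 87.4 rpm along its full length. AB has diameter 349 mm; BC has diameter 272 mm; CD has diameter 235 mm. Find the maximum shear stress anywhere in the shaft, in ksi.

ω = 2π·87.4/60 = 9.153 rad/s, so T = P/ω = 1330×10³ / 9.153 = 145300 N·m.
Under the same torque, τ_max = 16T/(πd³) is largest where d is smallest — segment CD (d = 235 mm).
τ_max = 16·145300/(π·(0.235)³) = 5.703×10^7 Pa.

8.27 ksi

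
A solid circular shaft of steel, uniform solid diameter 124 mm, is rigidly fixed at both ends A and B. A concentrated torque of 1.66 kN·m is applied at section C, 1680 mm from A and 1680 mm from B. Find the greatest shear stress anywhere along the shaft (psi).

With uniform GJ and both ends fixed, compatibility θ_AC = θ_CB gives T_A·a = T_B·b, together with T_A + T_B = T₀.
T_A = T₀·b/(a+b) = 1660·1680/3360 = 830.0 N·m; T_B = 830.0 N·m.
τ in each portion: τ_AC = 2.22×10^6 Pa, τ_CB = 2.22×10^6 Pa; maximum is in CB.
τ_max = T_CB·r/J = 830.0·0.0620/2.32×10^-5 = 2.217×10^6 Pa.

322 psi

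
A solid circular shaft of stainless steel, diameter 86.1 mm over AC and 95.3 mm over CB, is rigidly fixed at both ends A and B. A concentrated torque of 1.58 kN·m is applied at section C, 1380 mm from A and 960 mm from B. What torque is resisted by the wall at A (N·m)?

500 N·m

Compatibility: T_A·a/J_AC = T_B·b/J_CB with T_A + T_B = T₀.
J_AC = 5.40×10^-6 m⁴, J_CB = 8.10×10^-6 m⁴, so T_A = T₀·(J_AC/a)/((J_AC/a)+(J_CB/b)) = 500.4 N·m, T_B = 1080 N·m.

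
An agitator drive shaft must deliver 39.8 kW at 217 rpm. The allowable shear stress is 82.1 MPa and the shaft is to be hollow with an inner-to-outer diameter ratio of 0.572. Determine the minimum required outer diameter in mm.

ω = 2π·217/60 = 22.72 rad/s, so T = P/ω = 39.8×10³ / 22.72 = 1751 N·m.
For a hollow shaft with d_i/d_o = 0.572: τ_max = 16T/(π d_o³ (1−k⁴)), so d_o = [16T/(π τ_allow (1−k⁴))]^(1/3) = [16·1751/(π·8.21×10^7·0.8930)]^(1/3) = 0.04955 m.

49.6 mm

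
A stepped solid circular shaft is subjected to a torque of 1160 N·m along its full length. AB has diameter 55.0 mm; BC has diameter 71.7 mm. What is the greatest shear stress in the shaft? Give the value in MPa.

Under the same torque, τ_max = 16T/(πd³) is largest where d is smallest — segment AB (d = 55.0 mm).
τ_max = 16·1160/(π·(0.0550)³) = 3.551×10^7 Pa.

35.5 MPa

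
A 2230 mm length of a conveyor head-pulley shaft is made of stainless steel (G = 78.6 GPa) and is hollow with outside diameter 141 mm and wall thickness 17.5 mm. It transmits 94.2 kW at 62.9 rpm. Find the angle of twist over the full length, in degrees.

ω = 2π·62.9/60 = 6.587 rad/s, so T = P/ω = 94.2×10³ / 6.587 = 14300 N·m.
J = π(d_o⁴ − d_i⁴)/32 = π(0.141⁴ − 0.106⁴)/32 = 2.641×10^-5 m⁴.
θ = T·L/(G·J) = 14300 × 2.23 / (78.6×10⁹ × 2.641×10^-5) = 0.01536 rad.

0.880°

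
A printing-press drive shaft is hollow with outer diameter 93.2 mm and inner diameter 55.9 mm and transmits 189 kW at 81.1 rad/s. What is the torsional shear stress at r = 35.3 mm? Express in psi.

ω = 81.1 rad/s, so T = P/ω = 189×10³ / 81.10 = 2330 N·m.
J = π(d_o⁴ − d_i⁴)/32 = π(0.0932⁴ − 0.0559⁴)/32 = 6.449×10^-6 m⁴.
Shear stress varies linearly with radius: τ = T·r/J = 2330 × 0.0353 / 6.449×10^-6 = 1.276×10^7 Pa.

1850 psi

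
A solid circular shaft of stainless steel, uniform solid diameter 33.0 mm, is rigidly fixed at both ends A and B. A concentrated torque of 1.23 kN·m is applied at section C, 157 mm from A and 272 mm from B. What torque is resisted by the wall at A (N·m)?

780 N·m

With uniform GJ and both ends fixed, compatibility θ_AC = θ_CB gives T_A·a = T_B·b, together with T_A + T_B = T₀.
T_A = T₀·b/(a+b) = 1230·272/429.0 = 779.9 N·m; T_B = 450.1 N·m.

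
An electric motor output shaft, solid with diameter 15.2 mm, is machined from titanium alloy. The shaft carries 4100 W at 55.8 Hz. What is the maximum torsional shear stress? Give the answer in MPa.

ω = 2π·55.8 = 350.6 rad/s, so T = P/ω = 4100 / 350.6 = 11.69 N·m.
J = πd⁴/32 = π(0.0152)⁴/32 = 5.241×10^-9 m⁴.
τ_max = T·r/J = 11.69 × 0.00760 / 5.241×10^-9 = 1.696×10^7 Pa.

17.0 MPa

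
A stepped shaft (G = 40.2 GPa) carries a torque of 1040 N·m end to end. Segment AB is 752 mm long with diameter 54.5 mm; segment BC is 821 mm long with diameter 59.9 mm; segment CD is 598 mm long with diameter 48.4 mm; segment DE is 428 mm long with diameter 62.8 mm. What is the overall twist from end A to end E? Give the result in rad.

0.0752 rad

J_AB = π(0.0545)⁴/32 = 8.66×10^-7 m⁴; J_BC = π(0.0599)⁴/32 = 1.26×10^-6 m⁴; J_CD = π(0.0484)⁴/32 = 5.39×10^-7 m⁴; J_DE = π(0.0628)⁴/32 = 1.53×10^-6 m⁴.
θ = (T/G)·Σ L_i/J_i = (1040/40.2×10⁹)·(0.752/8.66×10^-7 + 0.821/1.26×10^-6 + 0.598/5.39×10^-7 + 0.428/1.53×10^-6) = 0.07523 rad.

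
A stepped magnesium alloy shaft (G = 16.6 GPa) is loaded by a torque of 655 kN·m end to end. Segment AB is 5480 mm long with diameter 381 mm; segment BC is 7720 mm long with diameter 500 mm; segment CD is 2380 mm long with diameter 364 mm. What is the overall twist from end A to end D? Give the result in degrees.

12.0°

J_AB = π(0.381)⁴/32 = 2.07×10^-3 m⁴; J_BC = π(0.500)⁴/32 = 6.14×10^-3 m⁴; J_CD = π(0.364)⁴/32 = 1.72×10^-3 m⁴.
θ = (T/G)·Σ L_i/J_i = (655000/16.6×10⁹)·(5.48/2.07×10^-3 + 7.72/6.14×10^-3 + 2.38/1.72×10^-3) = 0.2087 rad.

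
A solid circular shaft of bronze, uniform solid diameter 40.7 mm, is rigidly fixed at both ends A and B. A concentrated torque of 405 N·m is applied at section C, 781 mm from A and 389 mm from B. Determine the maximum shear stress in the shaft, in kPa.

20400 kPa

With uniform GJ and both ends fixed, compatibility θ_AC = θ_CB gives T_A·a = T_B·b, together with T_A + T_B = T₀.
T_A = T₀·b/(a+b) = 405.0·389/1170 = 134.7 N·m; T_B = 270.3 N·m.
τ in each portion: τ_AC = 1.02×10^7 Pa, τ_CB = 2.04×10^7 Pa; maximum is in CB.
τ_max = T_CB·r/J = 270.3·0.0204/2.69×10^-7 = 2.042×10^7 Pa.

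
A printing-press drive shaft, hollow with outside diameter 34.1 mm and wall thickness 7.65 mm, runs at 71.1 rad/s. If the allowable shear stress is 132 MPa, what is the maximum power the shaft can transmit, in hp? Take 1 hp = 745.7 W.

88.9 hp

J = π(d_o⁴ − d_i⁴)/32 = π(0.0341⁴ − 0.0188⁴)/32 = 1.205×10^-7 m⁴.
T_max = τ_allow·J/r = 1.32×10^8 × 1.205×10^-7 / 0.0170 = 932.8 N·m.
ω = 71.1 rad/s, so P_max = T_max·ω = 6.632×10^4 W.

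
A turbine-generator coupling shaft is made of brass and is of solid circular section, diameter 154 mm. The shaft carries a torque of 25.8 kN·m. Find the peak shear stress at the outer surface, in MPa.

36.0 MPa

J = πd⁴/32 = π(0.154)⁴/32 = 5.522×10^-5 m⁴.
τ_max = T·r/J = 25800 × 0.0770 / 5.522×10^-5 = 3.598×10^7 Pa.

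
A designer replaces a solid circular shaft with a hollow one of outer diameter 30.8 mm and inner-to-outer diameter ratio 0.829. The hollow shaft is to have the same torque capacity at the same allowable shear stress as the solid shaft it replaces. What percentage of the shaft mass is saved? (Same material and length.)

Equal τ_max and T ⇒ the solid shaft needs d_s³ = d_o³(1−k⁴), so d_s = 30.8·(1−0.829⁴)^(1/3) = 24.89 mm.
Area ratio A_h/A_s = d_o²(1−k²)/d_s² = (1−k²)/(1−k⁴)^(2/3) = 0.4789.
Mass saving = 1 − 0.4789 = 52.1 %.

52.1 %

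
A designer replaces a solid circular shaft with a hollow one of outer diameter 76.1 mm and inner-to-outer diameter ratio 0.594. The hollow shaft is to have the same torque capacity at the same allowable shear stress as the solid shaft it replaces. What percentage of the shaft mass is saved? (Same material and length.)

29.3 %

Equal τ_max and T ⇒ the solid shaft needs d_s³ = d_o³(1−k⁴), so d_s = 76.1·(1−0.594⁴)^(1/3) = 72.80 mm.
Area ratio A_h/A_s = d_o²(1−k²)/d_s² = (1−k²)/(1−k⁴)^(2/3) = 0.7071.
Mass saving = 1 − 0.7071 = 29.3 %.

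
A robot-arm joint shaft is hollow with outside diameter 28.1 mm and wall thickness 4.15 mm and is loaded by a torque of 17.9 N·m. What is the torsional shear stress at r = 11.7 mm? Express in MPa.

J = π(d_o⁴ − d_i⁴)/32 = π(0.0281⁴ − 0.0198⁴)/32 = 4.612×10^-8 m⁴.
Shear stress varies linearly with radius: τ = T·r/J = 17.90 × 0.0117 / 4.612×10^-8 = 4.541×10^6 Pa.

4.54 MPa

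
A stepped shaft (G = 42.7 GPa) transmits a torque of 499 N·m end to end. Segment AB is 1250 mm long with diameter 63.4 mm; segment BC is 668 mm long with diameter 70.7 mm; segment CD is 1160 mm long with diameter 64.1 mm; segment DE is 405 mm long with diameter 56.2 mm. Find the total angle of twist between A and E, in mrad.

25.4 mrad

J_AB = π(0.0634)⁴/32 = 1.59×10^-6 m⁴; J_BC = π(0.0707)⁴/32 = 2.45×10^-6 m⁴; J_CD = π(0.0641)⁴/32 = 1.66×10^-6 m⁴; J_DE = π(0.0562)⁴/32 = 9.79×10^-7 m⁴.
θ = (T/G)·Σ L_i/J_i = (499.0/42.7×10⁹)·(1.25/1.59×10^-6 + 0.668/2.45×10^-6 + 1.16/1.66×10^-6 + 0.405/9.79×10^-7) = 0.02540 rad.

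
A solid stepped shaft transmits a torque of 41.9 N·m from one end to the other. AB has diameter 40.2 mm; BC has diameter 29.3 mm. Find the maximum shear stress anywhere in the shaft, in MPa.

Under the same torque, τ_max = 16T/(πd³) is largest where d is smallest — segment BC (d = 29.3 mm).
τ_max = 16·41.90/(π·(0.0293)³) = 8.484×10^6 Pa.

8.48 MPa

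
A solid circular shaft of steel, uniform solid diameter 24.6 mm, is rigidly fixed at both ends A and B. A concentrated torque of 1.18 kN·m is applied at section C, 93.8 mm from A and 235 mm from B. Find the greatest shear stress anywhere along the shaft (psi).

41800 psi

With uniform GJ and both ends fixed, compatibility θ_AC = θ_CB gives T_A·a = T_B·b, together with T_A + T_B = T₀.
T_A = T₀·b/(a+b) = 1180·235/328.8 = 843.4 N·m; T_B = 336.6 N·m.
τ in each portion: τ_AC = 2.89×10^8 Pa, τ_CB = 1.15×10^8 Pa; maximum is in AC.
τ_max = T_AC·r/J = 843.4·0.0123/3.60×10^-8 = 2.885×10^8 Pa.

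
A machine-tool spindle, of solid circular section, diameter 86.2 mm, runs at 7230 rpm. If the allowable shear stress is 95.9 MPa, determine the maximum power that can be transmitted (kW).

J = πd⁴/32 = π(0.0862)⁴/32 = 5.420×10^-6 m⁴.
T_max = τ_allow·J/r = 9.59×10^7 × 5.420×10^-6 / 0.0431 = 12060 N·m.
ω = 2π·7230/60 = 757.1 rad/s, so P_max = T_max·ω = 9.131×10^6 W.

9130 kW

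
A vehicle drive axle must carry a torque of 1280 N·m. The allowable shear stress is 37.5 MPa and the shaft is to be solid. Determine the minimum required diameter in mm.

For a solid shaft τ_max = 16T/(πd³), so d = (16T/(π τ_allow))^(1/3) = (16·1280/(π·3.75×10^7))^(1/3) = 0.05581 m.

55.8 mm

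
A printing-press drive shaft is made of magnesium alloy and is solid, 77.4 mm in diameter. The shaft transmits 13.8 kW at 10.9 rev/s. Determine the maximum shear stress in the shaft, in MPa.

2.21 MPa

ω = 2π·10.9 = 68.49 rad/s, so T = P/ω = 13.8×10³ / 68.49 = 201.5 N·m.
J = πd⁴/32 = π(0.0774)⁴/32 = 3.523×10^-6 m⁴.
τ_max = T·r/J = 201.5 × 0.0387 / 3.523×10^-6 = 2.213×10^6 Pa.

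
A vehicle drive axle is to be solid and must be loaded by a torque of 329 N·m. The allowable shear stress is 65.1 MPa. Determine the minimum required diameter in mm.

For a solid shaft τ_max = 16T/(πd³), so d = (16T/(π τ_allow))^(1/3) = (16·329.0/(π·6.51×10^7))^(1/3) = 0.02953 m.

29.5 mm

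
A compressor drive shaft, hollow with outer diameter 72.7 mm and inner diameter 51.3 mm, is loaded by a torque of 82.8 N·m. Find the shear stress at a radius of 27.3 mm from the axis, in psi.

J = π(d_o⁴ − d_i⁴)/32 = π(0.0727⁴ − 0.0513⁴)/32 = 2.063×10^-6 m⁴.
Shear stress varies linearly with radius: τ = T·r/J = 82.80 × 0.0273 / 2.063×10^-6 = 1.096×10^6 Pa.

159 psi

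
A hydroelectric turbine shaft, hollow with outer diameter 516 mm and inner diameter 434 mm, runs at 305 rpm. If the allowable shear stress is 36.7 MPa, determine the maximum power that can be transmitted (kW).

15800 kW

J = π(d_o⁴ − d_i⁴)/32 = π(0.516⁴ − 0.434⁴)/32 = 3.477×10^-3 m⁴.
T_max = τ_allow·J/r = 3.67×10^7 × 3.477×10^-3 / 0.258 = 494600 N·m.
ω = 2π·305/60 = 31.94 rad/s, so P_max = T_max·ω = 1.580×10^7 W.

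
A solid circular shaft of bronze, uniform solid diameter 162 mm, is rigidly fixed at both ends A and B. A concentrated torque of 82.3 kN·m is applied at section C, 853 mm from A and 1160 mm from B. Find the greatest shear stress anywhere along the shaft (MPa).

56.8 MPa

With uniform GJ and both ends fixed, compatibility θ_AC = θ_CB gives T_A·a = T_B·b, together with T_A + T_B = T₀.
T_A = T₀·b/(a+b) = 82300·1160/2013 = 47430 N·m; T_B = 34870 N·m.
τ in each portion: τ_AC = 5.68×10^7 Pa, τ_CB = 4.18×10^7 Pa; maximum is in AC.
τ_max = T_AC·r/J = 47430·0.0810/6.76×10^-5 = 5.681×10^7 Pa.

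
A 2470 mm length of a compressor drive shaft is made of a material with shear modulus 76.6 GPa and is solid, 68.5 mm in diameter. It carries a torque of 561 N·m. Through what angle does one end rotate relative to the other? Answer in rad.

0.00837 rad

J = πd⁴/32 = π(0.0685)⁴/32 = 2.162×10^-6 m⁴.
θ = T·L/(G·J) = 561.0 × 2.47 / (76.6×10⁹ × 2.162×10^-6) = 8.369×10^-3 rad.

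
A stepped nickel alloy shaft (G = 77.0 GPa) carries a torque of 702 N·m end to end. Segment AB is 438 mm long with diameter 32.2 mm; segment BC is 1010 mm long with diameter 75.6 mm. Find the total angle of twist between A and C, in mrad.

J_AB = π(0.0322)⁴/32 = 1.06×10^-7 m⁴; J_BC = π(0.0756)⁴/32 = 3.21×10^-6 m⁴.
θ = (T/G)·Σ L_i/J_i = (702.0/77.0×10⁹)·(0.438/1.06×10^-7 + 1.01/3.21×10^-6) = 0.04071 rad.

40.7 mrad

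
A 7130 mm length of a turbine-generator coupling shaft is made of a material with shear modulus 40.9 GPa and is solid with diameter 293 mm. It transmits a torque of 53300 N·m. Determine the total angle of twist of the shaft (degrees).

0.736°

J = πd⁴/32 = π(0.293)⁴/32 = 7.236×10^-4 m⁴.
θ = T·L/(G·J) = 53300 × 7.13 / (40.9×10⁹ × 7.236×10^-4) = 0.01284 rad.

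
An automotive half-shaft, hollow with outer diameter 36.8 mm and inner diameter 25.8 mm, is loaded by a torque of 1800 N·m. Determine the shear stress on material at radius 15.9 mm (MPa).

210 MPa

J = π(d_o⁴ − d_i⁴)/32 = π(0.0368⁴ − 0.0258⁴)/32 = 1.366×10^-7 m⁴.
Shear stress varies linearly with radius: τ = T·r/J = 1800 × 0.0159 / 1.366×10^-7 = 2.096×10^8 Pa.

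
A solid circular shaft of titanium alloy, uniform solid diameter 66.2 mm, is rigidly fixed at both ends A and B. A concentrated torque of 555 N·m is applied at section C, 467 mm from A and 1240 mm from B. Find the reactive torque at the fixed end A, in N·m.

With uniform GJ and both ends fixed, compatibility θ_AC = θ_CB gives T_A·a = T_B·b, together with T_A + T_B = T₀.
T_A = T₀·b/(a+b) = 555.0·1240/1707 = 403.2 N·m; T_B = 151.8 N·m.

403 N·m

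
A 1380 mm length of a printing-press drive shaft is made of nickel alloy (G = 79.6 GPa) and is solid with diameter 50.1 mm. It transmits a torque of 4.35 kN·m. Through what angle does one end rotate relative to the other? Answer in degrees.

J = πd⁴/32 = π(0.0501)⁴/32 = 6.185×10^-7 m⁴.
θ = T·L/(G·J) = 4350 × 1.38 / (79.6×10⁹ × 6.185×10^-7) = 0.1219 rad.

6.99°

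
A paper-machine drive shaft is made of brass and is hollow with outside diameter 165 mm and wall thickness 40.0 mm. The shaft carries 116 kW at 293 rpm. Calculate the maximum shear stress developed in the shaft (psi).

ω = 2π·293/60 = 30.68 rad/s, so T = P/ω = 116×10³ / 30.68 = 3781 N·m.
J = π(d_o⁴ − d_i⁴)/32 = π(0.165⁴ − 0.0850⁴)/32 = 6.764×10^-5 m⁴.
τ_max = T·r/J = 3781 × 0.0825 / 6.764×10^-5 = 4.611×10^6 Pa.

669 psi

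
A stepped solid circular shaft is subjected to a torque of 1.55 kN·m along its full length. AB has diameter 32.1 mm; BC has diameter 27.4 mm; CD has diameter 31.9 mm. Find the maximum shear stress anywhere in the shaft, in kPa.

384000 kPa

Under the same torque, τ_max = 16T/(πd³) is largest where d is smallest — segment BC (d = 27.4 mm).
τ_max = 16·1550/(π·(0.0274)³) = 3.838×10^8 Pa.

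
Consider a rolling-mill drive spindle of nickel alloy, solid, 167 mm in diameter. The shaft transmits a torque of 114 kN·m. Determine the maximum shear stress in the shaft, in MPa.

J = πd⁴/32 = π(0.167)⁴/32 = 7.636×10^-5 m⁴.
τ_max = T·r/J = 114000 × 0.0835 / 7.636×10^-5 = 1.247×10^8 Pa.

125 MPa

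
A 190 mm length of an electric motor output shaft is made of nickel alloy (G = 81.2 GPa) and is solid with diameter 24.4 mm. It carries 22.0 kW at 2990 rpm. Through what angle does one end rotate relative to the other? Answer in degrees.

ω = 2π·2990/60 = 313.1 rad/s, so T = P/ω = 22.0×10³ / 313.1 = 70.26 N·m.
J = πd⁴/32 = π(0.0244)⁴/32 = 3.480×10^-8 m⁴.
θ = T·L/(G·J) = 70.26 × 0.190 / (81.2×10⁹ × 3.480×10^-8) = 4.725×10^-3 rad.

0.271°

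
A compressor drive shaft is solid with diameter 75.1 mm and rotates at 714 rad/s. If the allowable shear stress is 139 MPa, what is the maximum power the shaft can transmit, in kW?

8250 kW

J = πd⁴/32 = π(0.0751)⁴/32 = 3.123×10^-6 m⁴.
T_max = τ_allow·J/r = 1.39×10^8 × 3.123×10^-6 / 0.0376 = 11560 N·m.
ω = 714 rad/s, so P_max = T_max·ω = 8.254×10^6 W.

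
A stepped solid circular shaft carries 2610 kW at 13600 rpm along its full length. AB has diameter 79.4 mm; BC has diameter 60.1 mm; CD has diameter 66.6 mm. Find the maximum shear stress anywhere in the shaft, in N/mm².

ω = 2π·13600/60 = 1424 rad/s, so T = P/ω = 2610×10³ / 1424 = 1833 N·m.
Under the same torque, τ_max = 16T/(πd³) is largest where d is smallest — segment BC (d = 60.1 mm).
τ_max = 16·1833/(π·(0.0601)³) = 4.300×10^7 Pa.

43.0 N/mm²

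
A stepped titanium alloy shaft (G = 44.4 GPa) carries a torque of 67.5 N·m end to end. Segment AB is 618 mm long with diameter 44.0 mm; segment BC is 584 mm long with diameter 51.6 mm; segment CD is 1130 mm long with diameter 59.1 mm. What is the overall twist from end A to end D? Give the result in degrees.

J_AB = π(0.0440)⁴/32 = 3.68×10^-7 m⁴; J_BC = π(0.0516)⁴/32 = 6.96×10^-7 m⁴; J_CD = π(0.0591)⁴/32 = 1.20×10^-6 m⁴.
θ = (T/G)·Σ L_i/J_i = (67.50/44.4×10⁹)·(0.618/3.68×10^-7 + 0.584/6.96×10^-7 + 1.13/1.20×10^-6) = 5.263×10^-3 rad.

0.302°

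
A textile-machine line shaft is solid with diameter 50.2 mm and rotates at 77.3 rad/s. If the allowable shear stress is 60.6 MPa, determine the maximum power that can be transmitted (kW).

116 kW

J = πd⁴/32 = π(0.0502)⁴/32 = 6.235×10^-7 m⁴.
T_max = τ_allow·J/r = 6.06×10^7 × 6.235×10^-7 / 0.0251 = 1505 N·m.
ω = 77.3 rad/s, so P_max = T_max·ω = 1.164×10^5 W.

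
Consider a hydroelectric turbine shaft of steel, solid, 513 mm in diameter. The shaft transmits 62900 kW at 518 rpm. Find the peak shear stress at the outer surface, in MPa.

43.7 MPa

ω = 2π·518/60 = 54.24 rad/s, so T = P/ω = 62900×10³ / 54.24 = 1.160e6 N·m.
J = πd⁴/32 = π(0.513)⁴/32 = 6.799×10^-3 m⁴.
τ_max = T·r/J = 1.160e6 × 0.257 / 6.799×10^-3 = 4.374×10^7 Pa.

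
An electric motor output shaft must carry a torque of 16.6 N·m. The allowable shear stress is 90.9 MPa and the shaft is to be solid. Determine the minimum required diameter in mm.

9.76 mm

For a solid shaft τ_max = 16T/(πd³), so d = (16T/(π τ_allow))^(1/3) = (16·16.60/(π·9.09×10^7))^(1/3) = 0.009761 m.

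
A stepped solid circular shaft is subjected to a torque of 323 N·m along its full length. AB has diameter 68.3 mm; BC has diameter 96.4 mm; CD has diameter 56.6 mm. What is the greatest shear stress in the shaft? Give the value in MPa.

9.07 MPa

Under the same torque, τ_max = 16T/(πd³) is largest where d is smallest — segment CD (d = 56.6 mm).
τ_max = 16·323.0/(π·(0.0566)³) = 9.072×10^6 Pa.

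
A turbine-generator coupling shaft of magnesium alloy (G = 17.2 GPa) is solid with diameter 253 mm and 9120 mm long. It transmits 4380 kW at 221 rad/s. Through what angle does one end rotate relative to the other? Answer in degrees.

ω = 221 rad/s, so T = P/ω = 4380×10³ / 221.0 = 19820 N·m.
J = πd⁴/32 = π(0.253)⁴/32 = 4.022×10^-4 m⁴.
θ = T·L/(G·J) = 19820 × 9.12 / (17.2×10⁹ × 4.022×10^-4) = 0.02613 rad.

1.50°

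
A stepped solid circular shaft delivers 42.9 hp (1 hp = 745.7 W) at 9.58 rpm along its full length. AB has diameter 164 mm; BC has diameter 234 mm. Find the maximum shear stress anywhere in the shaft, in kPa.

ω = 2π·9.58/60 = 1.003 rad/s, so T = P/ω = 42.9×745.7 / 1.003 = 31890 N·m.
Under the same torque, τ_max = 16T/(πd³) is largest where d is smallest — segment AB (d = 164 mm).
τ_max = 16·31890/(π·(0.164)³) = 3.682×10^7 Pa.

36800 kPa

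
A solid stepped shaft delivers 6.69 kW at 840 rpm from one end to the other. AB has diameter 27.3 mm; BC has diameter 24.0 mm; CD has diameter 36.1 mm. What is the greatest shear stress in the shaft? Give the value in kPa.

28000 kPa

ω = 2π·840/60 = 87.96 rad/s, so T = P/ω = 6.69×10³ / 87.96 = 76.05 N·m.
Under the same torque, τ_max = 16T/(πd³) is largest where d is smallest — segment BC (d = 24.0 mm).
τ_max = 16·76.05/(π·(0.0240)³) = 2.802×10^7 Pa.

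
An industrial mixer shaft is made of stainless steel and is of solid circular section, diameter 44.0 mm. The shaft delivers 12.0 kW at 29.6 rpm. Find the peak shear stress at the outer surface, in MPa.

ω = 2π·29.6/60 = 3.100 rad/s, so T = P/ω = 12.0×10³ / 3.100 = 3871 N·m.
J = πd⁴/32 = π(0.0440)⁴/32 = 3.680×10^-7 m⁴.
τ_max = T·r/J = 3871 × 0.0220 / 3.680×10^-7 = 2.315×10^8 Pa.

231 MPa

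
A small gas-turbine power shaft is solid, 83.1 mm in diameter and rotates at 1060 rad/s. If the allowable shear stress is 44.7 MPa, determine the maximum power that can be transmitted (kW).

5340 kW

J = πd⁴/32 = π(0.0831)⁴/32 = 4.682×10^-6 m⁴.
T_max = τ_allow·J/r = 4.47×10^7 × 4.682×10^-6 / 0.0415 = 5037 N·m.
ω = 1060 rad/s, so P_max = T_max·ω = 5.339×10^6 W.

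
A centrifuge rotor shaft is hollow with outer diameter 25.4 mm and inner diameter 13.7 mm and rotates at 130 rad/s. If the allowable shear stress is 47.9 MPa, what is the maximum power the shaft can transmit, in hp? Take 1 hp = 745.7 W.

24.6 hp

J = π(d_o⁴ − d_i⁴)/32 = π(0.0254⁴ − 0.0137⁴)/32 = 3.740×10^-8 m⁴.
T_max = τ_allow·J/r = 4.79×10^7 × 3.740×10^-8 / 0.0127 = 141.1 N·m.
ω = 130 rad/s, so P_max = T_max·ω = 1.834×10^4 W.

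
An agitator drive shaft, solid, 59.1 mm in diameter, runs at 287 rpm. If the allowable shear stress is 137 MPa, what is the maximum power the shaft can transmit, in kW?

J = πd⁴/32 = π(0.0591)⁴/32 = 1.198×10^-6 m⁴.
T_max = τ_allow·J/r = 1.37×10^8 × 1.198×10^-6 / 0.0295 = 5553 N·m.
ω = 2π·287/60 = 30.05 rad/s, so P_max = T_max·ω = 1.669×10^5 W.

167 kW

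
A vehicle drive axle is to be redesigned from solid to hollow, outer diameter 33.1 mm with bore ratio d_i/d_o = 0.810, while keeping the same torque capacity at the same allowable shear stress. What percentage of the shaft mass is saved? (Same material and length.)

49.9 %

Equal τ_max and T ⇒ the solid shaft needs d_s³ = d_o³(1−k⁴), so d_s = 33.1·(1−0.810⁴)^(1/3) = 27.44 mm.
Area ratio A_h/A_s = d_o²(1−k²)/d_s² = (1−k²)/(1−k⁴)^(2/3) = 0.5005.
Mass saving = 1 − 0.5005 = 49.9 %.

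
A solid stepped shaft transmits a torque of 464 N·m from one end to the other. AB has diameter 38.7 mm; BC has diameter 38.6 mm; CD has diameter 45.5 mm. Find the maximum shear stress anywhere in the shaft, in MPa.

41.1 MPa

Under the same torque, τ_max = 16T/(πd³) is largest where d is smallest — segment BC (d = 38.6 mm).
τ_max = 16·464.0/(π·(0.0386)³) = 4.109×10^7 Pa.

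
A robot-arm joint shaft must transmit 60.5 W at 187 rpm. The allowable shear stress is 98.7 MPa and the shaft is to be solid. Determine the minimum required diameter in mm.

ω = 2π·187/60 = 19.58 rad/s, so T = P/ω = 60.5 / 19.58 = 3.089 N·m.
For a solid shaft τ_max = 16T/(πd³), so d = (16T/(π τ_allow))^(1/3) = (16·3.089/(π·9.87×10^7))^(1/3) = 0.005422 m.

5.42 mm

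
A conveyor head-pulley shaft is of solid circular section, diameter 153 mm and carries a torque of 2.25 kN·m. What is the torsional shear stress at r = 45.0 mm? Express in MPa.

1.88 MPa

J = πd⁴/32 = π(0.153)⁴/32 = 5.380×10^-5 m⁴.
Shear stress varies linearly with radius: τ = T·r/J = 2250 × 0.0450 / 5.380×10^-5 = 1.882×10^6 Pa.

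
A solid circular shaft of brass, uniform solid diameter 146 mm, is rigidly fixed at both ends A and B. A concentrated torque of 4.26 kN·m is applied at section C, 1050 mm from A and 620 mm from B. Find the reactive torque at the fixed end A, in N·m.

1580 N·m

With uniform GJ and both ends fixed, compatibility θ_AC = θ_CB gives T_A·a = T_B·b, together with T_A + T_B = T₀.
T_A = T₀·b/(a+b) = 4260·620/1670 = 1582 N·m; T_B = 2678 N·m.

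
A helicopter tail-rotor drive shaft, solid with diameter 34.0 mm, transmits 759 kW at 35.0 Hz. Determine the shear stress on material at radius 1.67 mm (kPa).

43900 kPa

ω = 2π·35.0 = 219.9 rad/s, so T = P/ω = 759×10³ / 219.9 = 3451 N·m.
J = πd⁴/32 = π(0.0340)⁴/32 = 1.312×10^-7 m⁴.
Shear stress varies linearly with radius: τ = T·r/J = 3451 × 0.00167 / 1.312×10^-7 = 4.393×10^7 Pa.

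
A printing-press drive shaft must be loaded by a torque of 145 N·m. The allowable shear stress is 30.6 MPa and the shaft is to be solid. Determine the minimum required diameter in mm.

28.9 mm

For a solid shaft τ_max = 16T/(πd³), so d = (16T/(π τ_allow))^(1/3) = (16·145.0/(π·3.06×10^7))^(1/3) = 0.02890 m.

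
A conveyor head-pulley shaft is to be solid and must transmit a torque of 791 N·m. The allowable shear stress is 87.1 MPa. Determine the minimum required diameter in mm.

For a solid shaft τ_max = 16T/(πd³), so d = (16T/(π τ_allow))^(1/3) = (16·791.0/(π·8.71×10^7))^(1/3) = 0.03590 m.

35.9 mm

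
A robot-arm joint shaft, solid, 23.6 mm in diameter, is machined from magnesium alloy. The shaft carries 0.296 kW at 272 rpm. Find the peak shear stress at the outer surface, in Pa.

4.03e6 Pa

ω = 2π·272/60 = 28.48 rad/s, so T = P/ω = 0.296×10³ / 28.48 = 10.39 N·m.
J = πd⁴/32 = π(0.0236)⁴/32 = 3.045×10^-8 m⁴.
τ_max = T·r/J = 10.39 × 0.0118 / 3.045×10^-8 = 4.027×10^6 Pa.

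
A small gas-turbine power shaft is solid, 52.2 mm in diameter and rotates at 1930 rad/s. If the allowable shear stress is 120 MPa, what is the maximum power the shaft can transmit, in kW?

6470 kW

J = πd⁴/32 = π(0.0522)⁴/32 = 7.289×10^-7 m⁴.
T_max = τ_allow·J/r = 1.20×10^8 × 7.289×10^-7 / 0.0261 = 3351 N·m.
ω = 1930 rad/s, so P_max = T_max·ω = 6.468×10^6 W.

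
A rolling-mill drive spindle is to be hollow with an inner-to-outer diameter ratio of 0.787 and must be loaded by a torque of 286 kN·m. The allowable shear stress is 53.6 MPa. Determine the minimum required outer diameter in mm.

353 mm

For a hollow shaft with d_i/d_o = 0.787: τ_max = 16T/(π d_o³ (1−k⁴)), so d_o = [16T/(π τ_allow (1−k⁴))]^(1/3) = [16·286000/(π·5.36×10^7·0.6164)]^(1/3) = 0.3533 m.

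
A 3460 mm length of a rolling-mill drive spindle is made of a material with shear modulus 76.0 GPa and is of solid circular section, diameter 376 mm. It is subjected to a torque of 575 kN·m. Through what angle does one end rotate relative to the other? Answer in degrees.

J = πd⁴/32 = π(0.376)⁴/32 = 1.962×10^-3 m⁴.
θ = T·L/(G·J) = 575000 × 3.46 / (76.0×10⁹ × 1.962×10^-3) = 0.01334 rad.

0.764°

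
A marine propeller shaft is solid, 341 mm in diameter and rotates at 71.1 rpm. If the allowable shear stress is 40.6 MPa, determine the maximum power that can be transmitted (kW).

J = πd⁴/32 = π(0.341)⁴/32 = 1.327×10^-3 m⁴.
T_max = τ_allow·J/r = 4.06×10^7 × 1.327×10^-3 / 0.171 = 316100 N·m.
ω = 2π·71.1/60 = 7.446 rad/s, so P_max = T_max·ω = 2.354×10^6 W.

2350 kW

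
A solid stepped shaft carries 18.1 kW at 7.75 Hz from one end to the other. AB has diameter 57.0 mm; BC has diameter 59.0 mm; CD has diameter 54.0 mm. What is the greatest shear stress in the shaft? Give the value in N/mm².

12.0 N/mm²

ω = 2π·7.75 = 48.69 rad/s, so T = P/ω = 18.1×10³ / 48.69 = 371.7 N·m.
Under the same torque, τ_max = 16T/(πd³) is largest where d is smallest — segment CD (d = 54.0 mm).
τ_max = 16·371.7/(π·(0.0540)³) = 1.202×10^7 Pa.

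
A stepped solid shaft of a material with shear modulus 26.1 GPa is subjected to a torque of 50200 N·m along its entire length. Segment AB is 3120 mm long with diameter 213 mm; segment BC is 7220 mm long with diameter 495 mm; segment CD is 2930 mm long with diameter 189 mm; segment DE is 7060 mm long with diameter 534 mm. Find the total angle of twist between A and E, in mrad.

78.7 mrad

J_AB = π(0.213)⁴/32 = 2.02×10^-4 m⁴; J_BC = π(0.495)⁴/32 = 5.89×10^-3 m⁴; J_CD = π(0.189)⁴/32 = 1.25×10^-4 m⁴; J_DE = π(0.534)⁴/32 = 7.98×10^-3 m⁴.
θ = (T/G)·Σ L_i/J_i = (50200/26.1×10⁹)·(3.12/2.02×10^-4 + 7.22/5.89×10^-3 + 2.93/1.25×10^-4 + 7.06/7.98×10^-3) = 0.07874 rad.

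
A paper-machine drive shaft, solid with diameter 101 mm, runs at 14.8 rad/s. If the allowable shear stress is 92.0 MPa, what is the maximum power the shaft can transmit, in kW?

275 kW

J = πd⁴/32 = π(0.101)⁴/32 = 1.022×10^-5 m⁴.
T_max = τ_allow·J/r = 9.20×10^7 × 1.022×10^-5 / 0.0505 = 18610 N·m.
ω = 14.8 rad/s, so P_max = T_max·ω = 2.755×10^5 W.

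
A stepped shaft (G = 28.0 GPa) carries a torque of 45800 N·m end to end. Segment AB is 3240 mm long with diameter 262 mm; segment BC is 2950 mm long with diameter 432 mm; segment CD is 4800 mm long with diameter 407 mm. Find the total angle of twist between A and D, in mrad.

J_AB = π(0.262)⁴/32 = 4.63×10^-4 m⁴; J_BC = π(0.432)⁴/32 = 3.42×10^-3 m⁴; J_CD = π(0.407)⁴/32 = 2.69×10^-3 m⁴.
θ = (T/G)·Σ L_i/J_i = (45800/28.0×10⁹)·(3.24/4.63×10^-4 + 2.95/3.42×10^-3 + 4.80/2.69×10^-3) = 0.01578 rad.

15.8 mrad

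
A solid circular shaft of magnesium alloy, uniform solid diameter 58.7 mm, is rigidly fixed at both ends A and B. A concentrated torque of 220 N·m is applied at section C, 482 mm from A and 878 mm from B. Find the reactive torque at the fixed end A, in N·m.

142 N·m

With uniform GJ and both ends fixed, compatibility θ_AC = θ_CB gives T_A·a = T_B·b, together with T_A + T_B = T₀.
T_A = T₀·b/(a+b) = 220.0·878/1360 = 142.0 N·m; T_B = 77.97 N·m.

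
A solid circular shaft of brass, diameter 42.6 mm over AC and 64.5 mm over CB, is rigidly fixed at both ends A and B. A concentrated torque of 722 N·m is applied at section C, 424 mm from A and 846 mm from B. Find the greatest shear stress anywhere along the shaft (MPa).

13.1 MPa

Compatibility: T_A·a/J_AC = T_B·b/J_CB with T_A + T_B = T₀.
J_AC = 3.23×10^-7 m⁴, J_CB = 1.70×10^-6 m⁴, so T_A = T₀·(J_AC/a)/((J_AC/a)+(J_CB/b)) = 198.7 N·m, T_B = 523.3 N·m.
τ in each portion: τ_AC = 1.31×10^7 Pa, τ_CB = 9.93×10^6 Pa; maximum is in AC.
τ_max = T_AC·r/J = 198.7·0.0213/3.23×10^-7 = 1.309×10^7 Pa.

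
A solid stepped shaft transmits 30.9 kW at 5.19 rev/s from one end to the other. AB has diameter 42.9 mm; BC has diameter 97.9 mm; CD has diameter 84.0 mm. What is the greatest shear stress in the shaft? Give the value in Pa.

6.11e7 Pa

ω = 2π·5.19 = 32.61 rad/s, so T = P/ω = 30.9×10³ / 32.61 = 947.6 N·m.
Under the same torque, τ_max = 16T/(πd³) is largest where d is smallest — segment AB (d = 42.9 mm).
τ_max = 16·947.6/(π·(0.0429)³) = 6.112×10^7 Pa.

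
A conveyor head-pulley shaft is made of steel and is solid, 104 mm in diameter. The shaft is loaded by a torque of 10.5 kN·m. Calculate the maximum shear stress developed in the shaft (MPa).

47.5 MPa

J = πd⁴/32 = π(0.104)⁴/32 = 1.149×10^-5 m⁴.
τ_max = T·r/J = 10500 × 0.0520 / 1.149×10^-5 = 4.754×10^7 Pa.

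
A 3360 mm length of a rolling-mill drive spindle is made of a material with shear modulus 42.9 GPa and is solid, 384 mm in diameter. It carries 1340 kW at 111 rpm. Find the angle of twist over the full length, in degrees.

ω = 2π·111/60 = 11.62 rad/s, so T = P/ω = 1340×10³ / 11.62 = 115300 N·m.
J = πd⁴/32 = π(0.384)⁴/32 = 2.135×10^-3 m⁴.
θ = T·L/(G·J) = 115300 × 3.36 / (42.9×10⁹ × 2.135×10^-3) = 4.230×10^-3 rad.

0.242°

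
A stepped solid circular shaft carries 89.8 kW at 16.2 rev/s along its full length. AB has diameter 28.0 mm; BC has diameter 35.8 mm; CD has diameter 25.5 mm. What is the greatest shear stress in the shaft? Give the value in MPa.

271 MPa

ω = 2π·16.2 = 101.8 rad/s, so T = P/ω = 89.8×10³ / 101.8 = 882.2 N·m.
Under the same torque, τ_max = 16T/(πd³) is largest where d is smallest — segment CD (d = 25.5 mm).
τ_max = 16·882.2/(π·(0.0255)³) = 2.710×10^8 Pa.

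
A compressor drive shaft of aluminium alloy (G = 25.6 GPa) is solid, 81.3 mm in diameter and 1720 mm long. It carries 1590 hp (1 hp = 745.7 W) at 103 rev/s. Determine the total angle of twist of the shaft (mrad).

28.7 mrad

ω = 2π·103 = 647.2 rad/s, so T = P/ω = 1590×745.7 / 647.2 = 1832 N·m.
J = πd⁴/32 = π(0.0813)⁴/32 = 4.289×10^-6 m⁴.
θ = T·L/(G·J) = 1832 × 1.72 / (25.6×10⁹ × 4.289×10^-6) = 0.02870 rad.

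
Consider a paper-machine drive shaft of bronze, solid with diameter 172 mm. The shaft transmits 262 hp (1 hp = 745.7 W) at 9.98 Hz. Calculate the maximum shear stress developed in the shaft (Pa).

3.12e6 Pa

ω = 2π·9.98 = 62.71 rad/s, so T = P/ω = 262×745.7 / 62.71 = 3116 N·m.
J = πd⁴/32 = π(0.172)⁴/32 = 8.592×10^-5 m⁴.
τ_max = T·r/J = 3116 × 0.0860 / 8.592×10^-5 = 3.118×10^6 Pa.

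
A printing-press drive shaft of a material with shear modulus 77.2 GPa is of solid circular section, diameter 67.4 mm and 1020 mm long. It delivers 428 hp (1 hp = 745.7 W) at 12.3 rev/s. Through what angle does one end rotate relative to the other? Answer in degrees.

1.54°

ω = 2π·12.3 = 77.28 rad/s, so T = P/ω = 428×745.7 / 77.28 = 4130 N·m.
J = πd⁴/32 = π(0.0674)⁴/32 = 2.026×10^-6 m⁴.
θ = T·L/(G·J) = 4130 × 1.02 / (77.2×10⁹ × 2.026×10^-6) = 0.02693 rad.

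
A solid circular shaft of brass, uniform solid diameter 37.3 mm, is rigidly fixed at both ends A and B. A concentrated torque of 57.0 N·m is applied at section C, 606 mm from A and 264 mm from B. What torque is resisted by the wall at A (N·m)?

17.3 N·m

With uniform GJ and both ends fixed, compatibility θ_AC = θ_CB gives T_A·a = T_B·b, together with T_A + T_B = T₀.
T_A = T₀·b/(a+b) = 57.00·264/870.0 = 17.30 N·m; T_B = 39.70 N·m.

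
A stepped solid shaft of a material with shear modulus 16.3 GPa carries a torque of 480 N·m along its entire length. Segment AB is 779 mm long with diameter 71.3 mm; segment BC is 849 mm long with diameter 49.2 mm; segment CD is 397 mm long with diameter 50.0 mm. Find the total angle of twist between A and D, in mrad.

J_AB = π(0.0713)⁴/32 = 2.54×10^-6 m⁴; J_BC = π(0.0492)⁴/32 = 5.75×10^-7 m⁴; J_CD = π(0.0500)⁴/32 = 6.14×10^-7 m⁴.
θ = (T/G)·Σ L_i/J_i = (480.0/16.3×10⁹)·(0.779/2.54×10^-6 + 0.849/5.75×10^-7 + 0.397/6.14×10^-7) = 0.07156 rad.

71.6 mrad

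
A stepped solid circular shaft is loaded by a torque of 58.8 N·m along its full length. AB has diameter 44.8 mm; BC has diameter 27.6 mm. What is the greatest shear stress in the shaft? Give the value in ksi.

2.07 ksi

Under the same torque, τ_max = 16T/(πd³) is largest where d is smallest — segment BC (d = 27.6 mm).
τ_max = 16·58.80/(π·(0.0276)³) = 1.424×10^7 Pa.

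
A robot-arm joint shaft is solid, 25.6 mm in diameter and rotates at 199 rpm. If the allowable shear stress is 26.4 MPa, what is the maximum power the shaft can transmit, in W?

J = πd⁴/32 = π(0.0256)⁴/32 = 4.217×10^-8 m⁴.
T_max = τ_allow·J/r = 2.64×10^7 × 4.217×10^-8 / 0.0128 = 86.97 N·m.
ω = 2π·199/60 = 20.84 rad/s, so P_max = T_max·ω = 1812 W.

1810 W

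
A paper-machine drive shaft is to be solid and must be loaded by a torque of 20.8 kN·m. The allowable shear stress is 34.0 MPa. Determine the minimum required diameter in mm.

For a solid shaft τ_max = 16T/(πd³), so d = (16T/(π τ_allow))^(1/3) = (16·20800/(π·3.40×10^7))^(1/3) = 0.1461 m.

146 mm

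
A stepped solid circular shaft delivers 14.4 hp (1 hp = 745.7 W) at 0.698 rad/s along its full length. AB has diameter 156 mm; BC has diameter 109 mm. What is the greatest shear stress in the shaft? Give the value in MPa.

60.5 MPa

ω = 0.698 rad/s, so T = P/ω = 14.4×745.7 / 0.6980 = 15380 N·m.
Under the same torque, τ_max = 16T/(πd³) is largest where d is smallest — segment BC (d = 109 mm).
τ_max = 16·15380/(π·(0.109)³) = 6.050×10^7 Pa.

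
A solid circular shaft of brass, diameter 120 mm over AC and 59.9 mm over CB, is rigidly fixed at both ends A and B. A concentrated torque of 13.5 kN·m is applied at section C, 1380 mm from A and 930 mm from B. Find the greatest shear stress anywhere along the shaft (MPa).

36.4 MPa

Compatibility: T_A·a/J_AC = T_B·b/J_CB with T_A + T_B = T₀.
J_AC = 2.04×10^-5 m⁴, J_CB = 1.26×10^-6 m⁴, so T_A = T₀·(J_AC/a)/((J_AC/a)+(J_CB/b)) = 12360 N·m, T_B = 1139 N·m.
τ in each portion: τ_AC = 3.64×10^7 Pa, τ_CB = 2.70×10^7 Pa; maximum is in AC.
τ_max = T_AC·r/J = 12360·0.0600/2.04×10^-5 = 3.643×10^7 Pa.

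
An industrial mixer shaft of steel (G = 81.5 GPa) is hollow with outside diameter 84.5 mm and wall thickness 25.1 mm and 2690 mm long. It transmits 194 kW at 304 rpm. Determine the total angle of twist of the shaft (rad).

0.0413 rad

ω = 2π·304/60 = 31.83 rad/s, so T = P/ω = 194×10³ / 31.83 = 6094 N·m.
J = π(d_o⁴ − d_i⁴)/32 = π(0.0845⁴ − 0.0343⁴)/32 = 4.869×10^-6 m⁴.
θ = T·L/(G·J) = 6094 × 2.69 / (81.5×10⁹ × 4.869×10^-6) = 0.04131 rad.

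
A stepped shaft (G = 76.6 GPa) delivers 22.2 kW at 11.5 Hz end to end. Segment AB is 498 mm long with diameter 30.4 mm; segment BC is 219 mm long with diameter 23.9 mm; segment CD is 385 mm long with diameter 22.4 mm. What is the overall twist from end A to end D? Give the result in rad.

0.114 rad

ω = 2π·11.5 = 72.26 rad/s, so T = P/ω = 22.2×10³ / 72.26 = 307.2 N·m.
J_AB = π(0.0304)⁴/32 = 8.38×10^-8 m⁴; J_BC = π(0.0239)⁴/32 = 3.20×10^-8 m⁴; J_CD = π(0.0224)⁴/32 = 2.47×10^-8 m⁴.
θ = (T/G)·Σ L_i/J_i = (307.2/76.6×10⁹)·(0.498/8.38×10^-8 + 0.219/3.20×10^-8 + 0.385/2.47×10^-8) = 0.1137 rad.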